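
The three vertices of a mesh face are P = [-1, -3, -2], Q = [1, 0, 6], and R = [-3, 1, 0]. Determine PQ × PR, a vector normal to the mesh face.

(-26, -20, 14)

PQ = (2, 3, 8)
PR = (-2, 4, 2)
i: 3·2 - 8·4 = 6 - 32 = -26
j: 8·(-2) - 2·2 = -16 - 4 = -20
k: 2·4 - 3·(-2) = 8 - (-6) = 14
PQ × PR = (-26, -20, 14)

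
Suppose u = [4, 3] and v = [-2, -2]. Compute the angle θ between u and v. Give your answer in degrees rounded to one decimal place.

u · v = 4·(-2) + 3·(-2) = -8 - 6 = -14
|u|² = 16 + 9 = 25,  |u| = √25 ≈ 5.000000
|v|² = 4 + 4 = 8,  |v| = √8 ≈ 2.828427
cos θ = -14 / (5.000000 · 2.828427) ≈ -0.98995
θ = arccos(-0.98995) ≈ 171.9°

171.9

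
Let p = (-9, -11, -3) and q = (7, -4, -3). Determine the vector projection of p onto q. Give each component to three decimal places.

(-0.946, 0.541, 0.405)

p · q = (-9)·7 + (-11)·(-4) + (-3)·(-3) = -63 + 44 + 9 = -10
|q|² = 49 + 16 + 9 = 74
proj_q p = (-10/74) · (7, -4, -3) ≈ (-0.946, 0.541, 0.405)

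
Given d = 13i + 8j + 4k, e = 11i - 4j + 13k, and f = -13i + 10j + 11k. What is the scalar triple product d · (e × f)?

e × f:
i: (-4)·11 - 13·10 = -44 - 130 = -174
j: 13·(-13) - 11·11 = -169 - 121 = -290
k: 11·10 - (-4)·(-13) = 110 - 52 = 58
e × f = (-174, -290, 58)
d · (e × f) = 13·(-174) + 8·(-290) + 4·58 = -2262 - 2320 + 232 = -4350

-4350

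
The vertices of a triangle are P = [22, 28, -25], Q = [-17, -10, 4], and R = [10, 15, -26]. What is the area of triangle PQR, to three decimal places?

284.866

PQ = (-39, -38, 29),  PR = (-12, -13, -1)
i: (-38)·(-1) - 29·(-13) = 38 - (-377) = 415
j: 29·(-12) - (-39)·(-1) = -348 - 39 = -387
k: (-39)·(-13) - (-38)·(-12) = 507 - 456 = 51
PQ × PR = (415, -387, 51)
|PQ × PR| = √324595 ≈ 569.7324
area = ½ · 569.7324 ≈ 284.866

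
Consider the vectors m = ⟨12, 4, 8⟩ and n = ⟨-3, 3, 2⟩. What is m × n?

(-16, -48, 48)

i: 4·2 - 8·3 = 8 - 24 = -16
j: 8·(-3) - 12·2 = -24 - 24 = -48
k: 12·3 - 4·(-3) = 36 - (-12) = 48
m × n = (-16, -48, 48)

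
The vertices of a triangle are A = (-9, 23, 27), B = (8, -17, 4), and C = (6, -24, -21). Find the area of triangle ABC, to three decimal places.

491.264

AB = (17, -40, -23),  AC = (15, -47, -48)
i: (-40)·(-48) - (-23)·(-47) = 1920 - 1081 = 839
j: (-23)·15 - 17·(-48) = -345 - (-816) = 471
k: 17·(-47) - (-40)·15 = -799 - (-600) = -199
AB × AC = (839, 471, -199)
|AB × AC| = √965363 ≈ 982.5289
area = ½ · 982.5289 ≈ 491.264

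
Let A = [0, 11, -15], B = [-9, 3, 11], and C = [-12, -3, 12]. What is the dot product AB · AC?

922

AB = B − A = (-9, -8, 26)
AC = C − A = (-12, -14, 27)
AB · AC = (-9)·(-12) + (-8)·(-14) + 26·27 = 108 + 112 + 702 = 922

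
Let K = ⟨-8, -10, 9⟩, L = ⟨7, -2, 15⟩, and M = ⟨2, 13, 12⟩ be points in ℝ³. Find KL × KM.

(-114, 15, 265)

KL = (15, 8, 6)
KM = (10, 23, 3)
i: 8·3 - 6·23 = 24 - 138 = -114
j: 6·10 - 15·3 = 60 - 45 = 15
k: 15·23 - 8·10 = 345 - 80 = 265
KL × KM = (-114, 15, 265)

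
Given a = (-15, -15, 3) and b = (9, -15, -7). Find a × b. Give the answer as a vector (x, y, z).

i: (-15)·(-7) - 3·(-15) = 105 - (-45) = 150
j: 3·9 - (-15)·(-7) = 27 - 105 = -78
k: (-15)·(-15) - (-15)·9 = 225 - (-135) = 360
a × b = (150, -78, 360)

(150, -78, 360)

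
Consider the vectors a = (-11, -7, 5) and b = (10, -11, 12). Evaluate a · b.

a · b = (-11)·10 + (-7)·(-11) + 5·12 = -110 + 77 + 60 = 27

27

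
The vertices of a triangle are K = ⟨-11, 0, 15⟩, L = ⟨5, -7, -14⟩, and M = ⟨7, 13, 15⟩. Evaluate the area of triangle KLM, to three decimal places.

KL = (16, -7, -29),  KM = (18, 13, 0)
i: (-7)·0 - (-29)·13 = 0 - (-377) = 377
j: (-29)·18 - 16·0 = -522 - 0 = -522
k: 16·13 - (-7)·18 = 208 - (-126) = 334
KL × KM = (377, -522, 334)
|KL × KM| = √526169 ≈ 725.3751
area = ½ · 725.3751 ≈ 362.688

362.688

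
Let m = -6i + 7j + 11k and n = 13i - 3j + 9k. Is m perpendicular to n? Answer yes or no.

yes

m · n = (-6)·13 + 7·(-3) + 11·9 = -78 - 21 + 99 = 0
Zero, so the vectors are orthogonal.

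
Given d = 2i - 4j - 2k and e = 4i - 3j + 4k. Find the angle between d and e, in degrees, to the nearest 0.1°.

d · e = 2·4 + (-4)·(-3) + (-2)·4 = 8 + 12 - 8 = 12
|d|² = 4 + 16 + 4 = 24,  |d| = √24 ≈ 4.898979
|e|² = 16 + 9 + 16 = 41,  |e| = √41 ≈ 6.403124
cos θ = 12 / (4.898979 · 6.403124) ≈ 0.38255
θ = arccos(0.38255) ≈ 67.5°

67.5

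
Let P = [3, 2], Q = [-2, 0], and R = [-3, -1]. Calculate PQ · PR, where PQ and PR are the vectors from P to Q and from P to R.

36

PQ = Q − P = (-5, -2)
PR = R − P = (-6, -3)
PQ · PR = (-5)·(-6) + (-2)·(-3) = 30 + 6 = 36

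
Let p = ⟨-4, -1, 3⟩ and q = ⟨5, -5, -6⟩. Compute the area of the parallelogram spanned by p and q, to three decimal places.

33.867

i: (-1)·(-6) - 3·(-5) = 6 - (-15) = 21
j: 3·5 - (-4)·(-6) = 15 - 24 = -9
k: (-4)·(-5) - (-1)·5 = 20 - (-5) = 25
p × q = (21, -9, 25)
|p × q| = √(21² + (-9)² + 25²) = √1147 ≈ 33.8674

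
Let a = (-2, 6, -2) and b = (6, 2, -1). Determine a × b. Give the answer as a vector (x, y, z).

i: 6·(-1) - (-2)·2 = -6 - (-4) = -2
j: (-2)·6 - (-2)·(-1) = -12 - 2 = -14
k: (-2)·2 - 6·6 = -4 - 36 = -40
a × b = (-2, -14, -40)

(-2, -14, -40)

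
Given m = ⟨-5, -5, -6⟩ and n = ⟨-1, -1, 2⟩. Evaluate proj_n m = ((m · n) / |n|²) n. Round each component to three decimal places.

m · n = (-5)·(-1) + (-5)·(-1) + (-6)·2 = 5 + 5 - 12 = -2
|n|² = 1 + 1 + 4 = 6
proj_n m = (-2/6) · (-1, -1, 2) ≈ (0.333, 0.333, -0.667)

(0.333, 0.333, -0.667)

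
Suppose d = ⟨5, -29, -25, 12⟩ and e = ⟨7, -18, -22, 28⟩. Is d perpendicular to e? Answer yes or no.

no

d · e = 5·7 + (-29)·(-18) + (-25)·(-22) + 12·28 = 35 + 522 + 550 + 336 = 1443
Nonzero, so the vectors are not orthogonal.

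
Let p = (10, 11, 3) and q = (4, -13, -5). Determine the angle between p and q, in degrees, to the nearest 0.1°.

p · q = 10·4 + 11·(-13) + 3·(-5) = 40 - 143 - 15 = -118
|p|² = 100 + 121 + 9 = 230,  |p| = √230 ≈ 15.165751
|q|² = 16 + 169 + 25 = 210,  |q| = √210 ≈ 14.491377
cos θ = -118 / (15.165751 · 14.491377) ≈ -0.53692
θ = arccos(-0.53692) ≈ 122.5°

122.5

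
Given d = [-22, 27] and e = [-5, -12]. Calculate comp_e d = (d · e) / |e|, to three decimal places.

-16.462

d · e = (-22)·(-5) + 27·(-12) = 110 - 324 = -214
|e| = √(25 + 144) = √169 ≈ 13.0000
comp_e d = -214 / √169 ≈ -16.462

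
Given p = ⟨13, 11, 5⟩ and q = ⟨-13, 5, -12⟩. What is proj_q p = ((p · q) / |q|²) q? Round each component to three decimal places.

p · q = 13·(-13) + 11·5 + 5·(-12) = -169 + 55 - 60 = -174
|q|² = 169 + 25 + 144 = 338
proj_q p = (-174/338) · (-13, 5, -12) ≈ (6.692, -2.574, 6.178)

(6.692, -2.574, 6.178)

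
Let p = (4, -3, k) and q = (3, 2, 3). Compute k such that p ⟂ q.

p · q = 4·3 + (-3)·2 + k·3 = 6 + 3k
Set equal to 0: 3k = -6, so k = -2.

-2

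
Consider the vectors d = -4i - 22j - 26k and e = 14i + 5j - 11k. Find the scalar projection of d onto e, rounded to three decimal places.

d · e = (-4)·14 + (-22)·5 + (-26)·(-11) = -56 - 110 + 286 = 120
|e| = √(196 + 25 + 121) = √342 ≈ 18.4932
comp_e d = 120 / √342 ≈ 6.489

6.489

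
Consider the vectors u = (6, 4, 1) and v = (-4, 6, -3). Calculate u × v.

(-18, 14, 52)

i: 4·(-3) - 1·6 = -12 - 6 = -18
j: 1·(-4) - 6·(-3) = -4 - (-18) = 14
k: 6·6 - 4·(-4) = 36 - (-16) = 52
u × v = (-18, 14, 52)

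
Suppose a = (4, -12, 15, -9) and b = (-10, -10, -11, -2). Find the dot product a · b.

a · b = 4·(-10) + (-12)·(-10) + 15·(-11) + (-9)·(-2) = -40 + 120 - 165 + 18 = -67

-67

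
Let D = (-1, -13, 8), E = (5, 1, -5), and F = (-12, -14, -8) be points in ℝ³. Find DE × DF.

DE = (6, 14, -13)
DF = (-11, -1, -16)
i: 14·(-16) - (-13)·(-1) = -224 - 13 = -237
j: (-13)·(-11) - 6·(-16) = 143 - (-96) = 239
k: 6·(-1) - 14·(-11) = -6 - (-154) = 148
DE × DF = (-237, 239, 148)

(-237, 239, 148)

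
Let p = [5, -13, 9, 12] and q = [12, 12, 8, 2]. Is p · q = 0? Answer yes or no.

yes

p · q = 5·12 + (-13)·12 + 9·8 + 12·2 = 60 - 156 + 72 + 24 = 0
Zero, so the vectors are orthogonal.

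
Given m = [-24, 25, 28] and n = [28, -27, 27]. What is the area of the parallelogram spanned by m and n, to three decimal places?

2025.115

i: 25·27 - 28·(-27) = 675 - (-756) = 1431
j: 28·28 - (-24)·27 = 784 - (-648) = 1432
k: (-24)·(-27) - 25·28 = 648 - 700 = -52
m × n = (1431, 1432, -52)
|m × n| = √(1431² + 1432² + (-52)²) = √4101089 ≈ 2025.1146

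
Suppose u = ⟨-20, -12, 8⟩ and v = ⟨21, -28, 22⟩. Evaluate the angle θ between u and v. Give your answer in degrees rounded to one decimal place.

u · v = (-20)·21 + (-12)·(-28) + 8·22 = -420 + 336 + 176 = 92
|u|² = 400 + 144 + 64 = 608,  |u| = √608 ≈ 24.657656
|v|² = 441 + 784 + 484 = 1709,  |v| = √1709 ≈ 41.340053
cos θ = 92 / (24.657656 · 41.340053) ≈ 0.09025
θ = arccos(0.09025) ≈ 84.8°

84.8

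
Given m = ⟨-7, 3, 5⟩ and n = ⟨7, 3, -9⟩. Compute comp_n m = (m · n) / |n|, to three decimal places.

m · n = (-7)·7 + 3·3 + 5·(-9) = -49 + 9 - 45 = -85
|n| = √(49 + 9 + 81) = √139 ≈ 11.7898
comp_n m = -85 / √139 ≈ -7.210

-7.210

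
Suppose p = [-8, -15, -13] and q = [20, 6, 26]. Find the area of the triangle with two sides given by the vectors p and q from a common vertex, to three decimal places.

i: (-15)·26 - (-13)·6 = -390 - (-78) = -312
j: (-13)·20 - (-8)·26 = -260 - (-208) = -52
k: (-8)·6 - (-15)·20 = -48 - (-300) = 252
p × q = (-312, -52, 252)
|p × q| = √((-312)² + (-52)² + 252²) = √163552 ≈ 404.4156
area = ½ · 404.4156 ≈ 202.208

202.208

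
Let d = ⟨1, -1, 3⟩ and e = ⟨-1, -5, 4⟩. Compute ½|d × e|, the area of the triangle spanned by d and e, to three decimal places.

7.176

i: (-1)·4 - 3·(-5) = -4 - (-15) = 11
j: 3·(-1) - 1·4 = -3 - 4 = -7
k: 1·(-5) - (-1)·(-1) = -5 - 1 = -6
d × e = (11, -7, -6)
|d × e| = √(11² + (-7)² + (-6)²) = √206 ≈ 14.3527
area = ½ · 14.3527 ≈ 7.176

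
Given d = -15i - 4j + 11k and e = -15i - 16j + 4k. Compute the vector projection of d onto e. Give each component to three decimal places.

d · e = (-15)·(-15) + (-4)·(-16) + 11·4 = 225 + 64 + 44 = 333
|e|² = 225 + 256 + 16 = 497
proj_e d = (333/497) · (-15, -16, 4) ≈ (-10.050, -10.720, 2.680)

(-10.050, -10.720, 2.680)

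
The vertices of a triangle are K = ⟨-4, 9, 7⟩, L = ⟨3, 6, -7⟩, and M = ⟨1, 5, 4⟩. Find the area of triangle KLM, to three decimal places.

KL = (7, -3, -14),  KM = (5, -4, -3)
i: (-3)·(-3) - (-14)·(-4) = 9 - 56 = -47
j: (-14)·5 - 7·(-3) = -70 - (-21) = -49
k: 7·(-4) - (-3)·5 = -28 - (-15) = -13
KL × KM = (-47, -49, -13)
|KL × KM| = √4779 ≈ 69.1303
area = ½ · 69.1303 ≈ 34.565

34.565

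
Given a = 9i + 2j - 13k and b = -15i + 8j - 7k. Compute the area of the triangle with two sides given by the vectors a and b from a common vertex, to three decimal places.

145.832

i: 2·(-7) - (-13)·8 = -14 - (-104) = 90
j: (-13)·(-15) - 9·(-7) = 195 - (-63) = 258
k: 9·8 - 2·(-15) = 72 - (-30) = 102
a × b = (90, 258, 102)
|a × b| = √(90² + 258² + 102²) = √85068 ≈ 291.6642
area = ½ · 291.6642 ≈ 145.832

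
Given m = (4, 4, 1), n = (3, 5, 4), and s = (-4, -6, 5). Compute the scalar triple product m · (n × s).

74

n × s:
i: 5·5 - 4·(-6) = 25 - (-24) = 49
j: 4·(-4) - 3·5 = -16 - 15 = -31
k: 3·(-6) - 5·(-4) = -18 - (-20) = 2
n × s = (49, -31, 2)
m · (n × s) = 4·49 + 4·(-31) + 1·2 = 196 - 124 + 2 = 74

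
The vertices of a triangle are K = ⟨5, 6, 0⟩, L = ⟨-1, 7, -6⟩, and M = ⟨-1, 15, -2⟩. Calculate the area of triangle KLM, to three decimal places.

KL = (-6, 1, -6),  KM = (-6, 9, -2)
i: 1·(-2) - (-6)·9 = -2 - (-54) = 52
j: (-6)·(-6) - (-6)·(-2) = 36 - 12 = 24
k: (-6)·9 - 1·(-6) = -54 - (-6) = -48
KL × KM = (52, 24, -48)
|KL × KM| = √5584 ≈ 74.7262
area = ½ · 74.7262 ≈ 37.363

37.363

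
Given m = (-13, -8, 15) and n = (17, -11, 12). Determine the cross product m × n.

(69, 411, 279)

i: (-8)·12 - 15·(-11) = -96 - (-165) = 69
j: 15·17 - (-13)·12 = 255 - (-156) = 411
k: (-13)·(-11) - (-8)·17 = 143 - (-136) = 279
m × n = (69, 411, 279)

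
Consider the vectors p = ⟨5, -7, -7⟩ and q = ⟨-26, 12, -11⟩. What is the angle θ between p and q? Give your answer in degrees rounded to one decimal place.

p · q = 5·(-26) + (-7)·12 + (-7)·(-11) = -130 - 84 + 77 = -137
|p|² = 25 + 49 + 49 = 123,  |p| = √123 ≈ 11.090537
|q|² = 676 + 144 + 121 = 941,  |q| = √941 ≈ 30.675723
cos θ = -137 / (11.090537 · 30.675723) ≈ -0.40269
θ = arccos(-0.40269) ≈ 113.7°

113.7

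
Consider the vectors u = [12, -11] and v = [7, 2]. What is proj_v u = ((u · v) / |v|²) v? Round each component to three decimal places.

u · v = 12·7 + (-11)·2 = 84 - 22 = 62
|v|² = 49 + 4 = 53
proj_v u = (62/53) · (7, 2) ≈ (8.189, 2.340)

(8.189, 2.340)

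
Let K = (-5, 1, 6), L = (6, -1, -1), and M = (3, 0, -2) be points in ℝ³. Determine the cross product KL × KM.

KL = (11, -2, -7)
KM = (8, -1, -8)
i: (-2)·(-8) - (-7)·(-1) = 16 - 7 = 9
j: (-7)·8 - 11·(-8) = -56 - (-88) = 32
k: 11·(-1) - (-2)·8 = -11 - (-16) = 5
KL × KM = (9, 32, 5)

(9, 32, 5)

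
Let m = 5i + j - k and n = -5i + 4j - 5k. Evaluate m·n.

-16

m · n = 5·(-5) + 1·4 + (-1)·(-5) = -25 + 4 + 5 = -16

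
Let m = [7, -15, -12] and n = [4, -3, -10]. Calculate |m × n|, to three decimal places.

i: (-15)·(-10) - (-12)·(-3) = 150 - 36 = 114
j: (-12)·4 - 7·(-10) = -48 - (-70) = 22
k: 7·(-3) - (-15)·4 = -21 - (-60) = 39
m × n = (114, 22, 39)
|m × n| = √(114² + 22² + 39²) = √15001 ≈ 122.4786

122.479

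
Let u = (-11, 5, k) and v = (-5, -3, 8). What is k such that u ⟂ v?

-5

u · v = (-11)·(-5) + 5·(-3) + k·8 = 40 + 8k
Set equal to 0: 8k = -40, so k = -5.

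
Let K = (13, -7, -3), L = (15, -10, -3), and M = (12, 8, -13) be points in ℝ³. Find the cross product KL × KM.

KL = (2, -3, 0)
KM = (-1, 15, -10)
i: (-3)·(-10) - 0·15 = 30 - 0 = 30
j: 0·(-1) - 2·(-10) = 0 - (-20) = 20
k: 2·15 - (-3)·(-1) = 30 - 3 = 27
KL × KM = (30, 20, 27)

(30, 20, 27)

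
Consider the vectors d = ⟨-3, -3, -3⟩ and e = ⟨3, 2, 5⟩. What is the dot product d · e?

-30

d · e = (-3)·3 + (-3)·2 + (-3)·5 = -9 - 6 - 15 = -30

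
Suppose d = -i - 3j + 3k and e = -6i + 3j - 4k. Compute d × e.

i: (-3)·(-4) - 3·3 = 12 - 9 = 3
j: 3·(-6) - (-1)·(-4) = -18 - 4 = -22
k: (-1)·3 - (-3)·(-6) = -3 - 18 = -21
d × e = (3, -22, -21)

(3, -22, -21)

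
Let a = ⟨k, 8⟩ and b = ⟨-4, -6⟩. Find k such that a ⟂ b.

a · b = k·(-4) + 8·(-6) = -48 - 4k
Set equal to 0: -4k = 48, so k = -12.

-12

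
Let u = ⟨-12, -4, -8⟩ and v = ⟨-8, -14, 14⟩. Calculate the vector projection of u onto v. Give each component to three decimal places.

(-0.702, -1.228, 1.228)

u · v = (-12)·(-8) + (-4)·(-14) + (-8)·14 = 96 + 56 - 112 = 40
|v|² = 64 + 196 + 196 = 456
proj_v u = (40/456) · (-8, -14, 14) ≈ (-0.702, -1.228, 1.228)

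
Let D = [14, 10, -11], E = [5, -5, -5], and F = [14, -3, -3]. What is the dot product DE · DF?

243

DE = E − D = (-9, -15, 6)
DF = F − D = (0, -13, 8)
DE · DF = (-9)·0 + (-15)·(-13) + 6·8 = 0 + 195 + 48 = 243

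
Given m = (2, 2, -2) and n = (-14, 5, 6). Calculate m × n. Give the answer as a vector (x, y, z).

i: 2·6 - (-2)·5 = 12 - (-10) = 22
j: (-2)·(-14) - 2·6 = 28 - 12 = 16
k: 2·5 - 2·(-14) = 10 - (-28) = 38
m × n = (22, 16, 38)

(22, 16, 38)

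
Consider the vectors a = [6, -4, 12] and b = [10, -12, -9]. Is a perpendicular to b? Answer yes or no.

a · b = 6·10 + (-4)·(-12) + 12·(-9) = 60 + 48 - 108 = 0
Zero, so the vectors are orthogonal.

yes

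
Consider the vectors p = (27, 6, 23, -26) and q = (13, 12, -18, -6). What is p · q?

p · q = 27·13 + 6·12 + 23·(-18) + (-26)·(-6) = 351 + 72 - 414 + 156 = 165

165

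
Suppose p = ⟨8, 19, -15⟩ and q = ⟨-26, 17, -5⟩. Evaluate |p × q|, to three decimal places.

i: 19·(-5) - (-15)·17 = -95 - (-255) = 160
j: (-15)·(-26) - 8·(-5) = 390 - (-40) = 430
k: 8·17 - 19·(-26) = 136 - (-494) = 630
p × q = (160, 430, 630)
|p × q| = √(160² + 430² + 630²) = √607400 ≈ 779.3587

779.359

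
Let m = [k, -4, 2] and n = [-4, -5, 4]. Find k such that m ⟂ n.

m · n = k·(-4) + (-4)·(-5) + 2·4 = 28 - 4k
Set equal to 0: -4k = -28, so k = 7.

7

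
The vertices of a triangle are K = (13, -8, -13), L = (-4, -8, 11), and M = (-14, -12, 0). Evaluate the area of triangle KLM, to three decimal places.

221.455

KL = (-17, 0, 24),  KM = (-27, -4, 13)
i: 0·13 - 24·(-4) = 0 - (-96) = 96
j: 24·(-27) - (-17)·13 = -648 - (-221) = -427
k: (-17)·(-4) - 0·(-27) = 68 - 0 = 68
KL × KM = (96, -427, 68)
|KL × KM| = √196169 ≈ 442.9097
area = ½ · 442.9097 ≈ 221.455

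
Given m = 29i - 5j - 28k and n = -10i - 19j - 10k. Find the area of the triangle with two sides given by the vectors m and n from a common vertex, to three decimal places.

479.172

i: (-5)·(-10) - (-28)·(-19) = 50 - 532 = -482
j: (-28)·(-10) - 29·(-10) = 280 - (-290) = 570
k: 29·(-19) - (-5)·(-10) = -551 - 50 = -601
m × n = (-482, 570, -601)
|m × n| = √((-482)² + 570² + (-601)²) = √918425 ≈ 958.3449
area = ½ · 958.3449 ≈ 479.172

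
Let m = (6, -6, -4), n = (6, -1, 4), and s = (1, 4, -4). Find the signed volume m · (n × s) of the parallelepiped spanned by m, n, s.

-340

n × s:
i: (-1)·(-4) - 4·4 = 4 - 16 = -12
j: 4·1 - 6·(-4) = 4 - (-24) = 28
k: 6·4 - (-1)·1 = 24 - (-1) = 25
n × s = (-12, 28, 25)
m · (n × s) = 6·(-12) + (-6)·28 + (-4)·25 = -72 - 168 - 100 = -340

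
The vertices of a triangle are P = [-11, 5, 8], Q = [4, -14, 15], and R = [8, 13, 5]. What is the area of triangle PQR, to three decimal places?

PQ = (15, -19, 7),  PR = (19, 8, -3)
i: (-19)·(-3) - 7·8 = 57 - 56 = 1
j: 7·19 - 15·(-3) = 133 - (-45) = 178
k: 15·8 - (-19)·19 = 120 - (-361) = 481
PQ × PR = (1, 178, 481)
|PQ × PR| = √263046 ≈ 512.8801
area = ½ · 512.8801 ≈ 256.440

256.440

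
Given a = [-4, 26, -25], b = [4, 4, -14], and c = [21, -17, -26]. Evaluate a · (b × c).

228

b × c:
i: 4·(-26) - (-14)·(-17) = -104 - 238 = -342
j: (-14)·21 - 4·(-26) = -294 - (-104) = -190
k: 4·(-17) - 4·21 = -68 - 84 = -152
b × c = (-342, -190, -152)
a · (b × c) = (-4)·(-342) + 26·(-190) + (-25)·(-152) = 1368 - 4940 + 3800 = 228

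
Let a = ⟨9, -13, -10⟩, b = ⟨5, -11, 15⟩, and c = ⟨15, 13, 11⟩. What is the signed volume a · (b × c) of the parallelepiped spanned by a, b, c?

b × c:
i: (-11)·11 - 15·13 = -121 - 195 = -316
j: 15·15 - 5·11 = 225 - 55 = 170
k: 5·13 - (-11)·15 = 65 - (-165) = 230
b × c = (-316, 170, 230)
a · (b × c) = 9·(-316) + (-13)·170 + (-10)·230 = -2844 - 2210 - 2300 = -7354

-7354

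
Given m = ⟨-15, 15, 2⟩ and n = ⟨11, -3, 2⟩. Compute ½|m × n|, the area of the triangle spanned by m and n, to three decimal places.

67.823

i: 15·2 - 2·(-3) = 30 - (-6) = 36
j: 2·11 - (-15)·2 = 22 - (-30) = 52
k: (-15)·(-3) - 15·11 = 45 - 165 = -120
m × n = (36, 52, -120)
|m × n| = √(36² + 52² + (-120)²) = √18400 ≈ 135.6466
area = ½ · 135.6466 ≈ 67.823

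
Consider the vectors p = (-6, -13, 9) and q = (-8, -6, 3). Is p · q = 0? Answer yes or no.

p · q = (-6)·(-8) + (-13)·(-6) + 9·3 = 48 + 78 + 27 = 153
Nonzero, so the vectors are not orthogonal.

no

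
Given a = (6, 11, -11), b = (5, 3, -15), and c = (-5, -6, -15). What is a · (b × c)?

1005

b × c:
i: 3·(-15) - (-15)·(-6) = -45 - 90 = -135
j: (-15)·(-5) - 5·(-15) = 75 - (-75) = 150
k: 5·(-6) - 3·(-5) = -30 - (-15) = -15
b × c = (-135, 150, -15)
a · (b × c) = 6·(-135) + 11·150 + (-11)·(-15) = -810 + 1650 + 165 = 1005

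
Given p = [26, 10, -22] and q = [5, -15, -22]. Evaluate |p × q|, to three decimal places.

i: 10·(-22) - (-22)·(-15) = -220 - 330 = -550
j: (-22)·5 - 26·(-22) = -110 - (-572) = 462
k: 26·(-15) - 10·5 = -390 - 50 = -440
p × q = (-550, 462, -440)
|p × q| = √((-550)² + 462² + (-440)²) = √709544 ≈ 842.3443

842.344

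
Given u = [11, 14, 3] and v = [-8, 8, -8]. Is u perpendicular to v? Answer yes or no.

yes

u · v = 11·(-8) + 14·8 + 3·(-8) = -88 + 112 - 24 = 0
Zero, so the vectors are orthogonal.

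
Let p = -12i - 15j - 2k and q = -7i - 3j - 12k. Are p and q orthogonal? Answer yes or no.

p · q = (-12)·(-7) + (-15)·(-3) + (-2)·(-12) = 84 + 45 + 24 = 153
Nonzero, so the vectors are not orthogonal.

no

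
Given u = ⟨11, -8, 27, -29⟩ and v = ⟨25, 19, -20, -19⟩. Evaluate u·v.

134

u · v = 11·25 + (-8)·19 + 27·(-20) + (-29)·(-19) = 275 - 152 - 540 + 551 = 134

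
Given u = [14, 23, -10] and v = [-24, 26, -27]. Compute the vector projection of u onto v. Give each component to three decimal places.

u · v = 14·(-24) + 23·26 + (-10)·(-27) = -336 + 598 + 270 = 532
|v|² = 576 + 676 + 729 = 1981
proj_v u = (532/1981) · (-24, 26, -27) ≈ (-6.445, 6.982, -7.251)

(-6.445, 6.982, -7.251)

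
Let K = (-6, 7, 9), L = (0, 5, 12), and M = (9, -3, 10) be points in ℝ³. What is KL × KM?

KL = (6, -2, 3)
KM = (15, -10, 1)
i: (-2)·1 - 3·(-10) = -2 - (-30) = 28
j: 3·15 - 6·1 = 45 - 6 = 39
k: 6·(-10) - (-2)·15 = -60 - (-30) = -30
KL × KM = (28, 39, -30)

(28, 39, -30)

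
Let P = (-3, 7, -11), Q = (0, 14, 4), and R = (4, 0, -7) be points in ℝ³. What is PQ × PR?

PQ = (3, 7, 15)
PR = (7, -7, 4)
i: 7·4 - 15·(-7) = 28 - (-105) = 133
j: 15·7 - 3·4 = 105 - 12 = 93
k: 3·(-7) - 7·7 = -21 - 49 = -70
PQ × PR = (133, 93, -70)

(133, 93, -70)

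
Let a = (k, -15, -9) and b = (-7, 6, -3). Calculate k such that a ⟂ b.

-9

a · b = k·(-7) + (-15)·6 + (-9)·(-3) = -63 - 7k
Set equal to 0: -7k = 63, so k = -9.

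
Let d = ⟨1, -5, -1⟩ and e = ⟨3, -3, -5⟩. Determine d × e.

(22, 2, 12)

i: (-5)·(-5) - (-1)·(-3) = 25 - 3 = 22
j: (-1)·3 - 1·(-5) = -3 - (-5) = 2
k: 1·(-3) - (-5)·3 = -3 - (-15) = 12
d × e = (22, 2, 12)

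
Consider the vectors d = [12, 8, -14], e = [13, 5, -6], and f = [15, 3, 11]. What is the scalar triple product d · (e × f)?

e × f:
i: 5·11 - (-6)·3 = 55 - (-18) = 73
j: (-6)·15 - 13·11 = -90 - 143 = -233
k: 13·3 - 5·15 = 39 - 75 = -36
e × f = (73, -233, -36)
d · (e × f) = 12·73 + 8·(-233) + (-14)·(-36) = 876 - 1864 + 504 = -484

-484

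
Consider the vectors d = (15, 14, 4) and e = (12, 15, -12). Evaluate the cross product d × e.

i: 14·(-12) - 4·15 = -168 - 60 = -228
j: 4·12 - 15·(-12) = 48 - (-180) = 228
k: 15·15 - 14·12 = 225 - 168 = 57
d × e = (-228, 228, 57)

(-228, 228, 57)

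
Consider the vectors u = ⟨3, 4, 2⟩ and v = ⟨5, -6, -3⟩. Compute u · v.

-15

u · v = 3·5 + 4·(-6) + 2·(-3) = 15 - 24 - 6 = -15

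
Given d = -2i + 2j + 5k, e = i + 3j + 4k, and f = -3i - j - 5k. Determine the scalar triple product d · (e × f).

e × f:
i: 3·(-5) - 4·(-1) = -15 - (-4) = -11
j: 4·(-3) - 1·(-5) = -12 - (-5) = -7
k: 1·(-1) - 3·(-3) = -1 - (-9) = 8
e × f = (-11, -7, 8)
d · (e × f) = (-2)·(-11) + 2·(-7) + 5·8 = 22 - 14 + 40 = 48

48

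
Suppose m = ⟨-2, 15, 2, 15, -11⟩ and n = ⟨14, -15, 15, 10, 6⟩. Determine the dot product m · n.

-139

m · n = (-2)·14 + 15·(-15) + 2·15 + 15·10 + (-11)·6 = -28 - 225 + 30 + 150 - 66 = -139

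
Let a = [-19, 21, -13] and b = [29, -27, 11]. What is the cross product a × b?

(-120, -168, -96)

i: 21·11 - (-13)·(-27) = 231 - 351 = -120
j: (-13)·29 - (-19)·11 = -377 - (-209) = -168
k: (-19)·(-27) - 21·29 = 513 - 609 = -96
a × b = (-120, -168, -96)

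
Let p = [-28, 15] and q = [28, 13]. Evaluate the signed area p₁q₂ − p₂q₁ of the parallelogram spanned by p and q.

(-28)·13 - 15·28 = -364 - 420 = -784

-784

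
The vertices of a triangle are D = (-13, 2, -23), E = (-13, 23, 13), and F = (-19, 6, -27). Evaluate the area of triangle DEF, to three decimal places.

DE = (0, 21, 36),  DF = (-6, 4, -4)
i: 21·(-4) - 36·4 = -84 - 144 = -228
j: 36·(-6) - 0·(-4) = -216 - 0 = -216
k: 0·4 - 21·(-6) = 0 - (-126) = 126
DE × DF = (-228, -216, 126)
|DE × DF| = √114516 ≈ 338.4021
area = ½ · 338.4021 ≈ 169.201

169.201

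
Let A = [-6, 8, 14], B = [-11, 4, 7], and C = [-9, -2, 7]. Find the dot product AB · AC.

104

AB = B − A = (-5, -4, -7)
AC = C − A = (-3, -10, -7)
AB · AC = (-5)·(-3) + (-4)·(-10) + (-7)·(-7) = 15 + 40 + 49 = 104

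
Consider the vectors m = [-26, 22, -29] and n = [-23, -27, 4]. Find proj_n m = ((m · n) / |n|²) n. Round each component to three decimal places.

m · n = (-26)·(-23) + 22·(-27) + (-29)·4 = 598 - 594 - 116 = -112
|n|² = 529 + 729 + 16 = 1274
proj_n m = (-112/1274) · (-23, -27, 4) ≈ (2.022, 2.374, -0.352)

(2.022, 2.374, -0.352)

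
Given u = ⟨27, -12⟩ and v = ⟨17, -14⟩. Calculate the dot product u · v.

u · v = 27·17 + (-12)·(-14) = 459 + 168 = 627

627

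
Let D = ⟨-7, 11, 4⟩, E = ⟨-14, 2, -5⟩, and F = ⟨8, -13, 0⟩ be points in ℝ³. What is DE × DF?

(-180, -163, 303)

DE = (-7, -9, -9)
DF = (15, -24, -4)
i: (-9)·(-4) - (-9)·(-24) = 36 - 216 = -180
j: (-9)·15 - (-7)·(-4) = -135 - 28 = -163
k: (-7)·(-24) - (-9)·15 = 168 - (-135) = 303
DE × DF = (-180, -163, 303)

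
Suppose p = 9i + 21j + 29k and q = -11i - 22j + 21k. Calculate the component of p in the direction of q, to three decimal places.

p · q = 9·(-11) + 21·(-22) + 29·21 = -99 - 462 + 609 = 48
|q| = √(121 + 484 + 441) = √1046 ≈ 32.3419
comp_q p = 48 / √1046 ≈ 1.484

1.484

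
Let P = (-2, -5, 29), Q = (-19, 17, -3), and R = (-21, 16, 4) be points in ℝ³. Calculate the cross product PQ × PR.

(122, 183, 61)

PQ = (-17, 22, -32)
PR = (-19, 21, -25)
i: 22·(-25) - (-32)·21 = -550 - (-672) = 122
j: (-32)·(-19) - (-17)·(-25) = 608 - 425 = 183
k: (-17)·21 - 22·(-19) = -357 - (-418) = 61
PQ × PR = (122, 183, 61)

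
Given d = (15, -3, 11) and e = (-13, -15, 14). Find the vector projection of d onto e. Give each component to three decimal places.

d · e = 15·(-13) + (-3)·(-15) + 11·14 = -195 + 45 + 154 = 4
|e|² = 169 + 225 + 196 = 590
proj_e d = (4/590) · (-13, -15, 14) ≈ (-0.088, -0.102, 0.095)

(-0.088, -0.102, 0.095)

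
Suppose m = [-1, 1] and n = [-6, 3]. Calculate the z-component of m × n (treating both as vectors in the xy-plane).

3

(-1)·3 - 1·(-6) = -3 - (-6) = 3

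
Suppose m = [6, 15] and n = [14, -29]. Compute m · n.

m · n = 6·14 + 15·(-29) = 84 - 435 = -351

-351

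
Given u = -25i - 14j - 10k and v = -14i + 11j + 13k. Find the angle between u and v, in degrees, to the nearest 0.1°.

u · v = (-25)·(-14) + (-14)·11 + (-10)·13 = 350 - 154 - 130 = 66
|u|² = 625 + 196 + 100 = 921,  |u| = √921 ≈ 30.347982
|v|² = 196 + 121 + 169 = 486,  |v| = √486 ≈ 22.045408
cos θ = 66 / (30.347982 · 22.045408) ≈ 0.09865
θ = arccos(0.09865) ≈ 84.3°

84.3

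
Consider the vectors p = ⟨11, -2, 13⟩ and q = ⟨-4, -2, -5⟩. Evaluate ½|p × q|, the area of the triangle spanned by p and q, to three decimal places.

i: (-2)·(-5) - 13·(-2) = 10 - (-26) = 36
j: 13·(-4) - 11·(-5) = -52 - (-55) = 3
k: 11·(-2) - (-2)·(-4) = -22 - 8 = -30
p × q = (36, 3, -30)
|p × q| = √(36² + 3² + (-30)²) = √2205 ≈ 46.9574
area = ½ · 46.9574 ≈ 23.479

23.479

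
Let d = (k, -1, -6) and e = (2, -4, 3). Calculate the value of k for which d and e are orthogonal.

d · e = k·2 + (-1)·(-4) + (-6)·3 = -14 + 2k
Set equal to 0: 2k = 14, so k = 7.

7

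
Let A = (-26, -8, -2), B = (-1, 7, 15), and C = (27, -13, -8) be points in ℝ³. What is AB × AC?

(-5, 1051, -920)

AB = (25, 15, 17)
AC = (53, -5, -6)
i: 15·(-6) - 17·(-5) = -90 - (-85) = -5
j: 17·53 - 25·(-6) = 901 - (-150) = 1051
k: 25·(-5) - 15·53 = -125 - 795 = -920
AB × AC = (-5, 1051, -920)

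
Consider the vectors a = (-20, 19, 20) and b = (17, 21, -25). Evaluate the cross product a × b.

(-895, -160, -743)

i: 19·(-25) - 20·21 = -475 - 420 = -895
j: 20·17 - (-20)·(-25) = 340 - 500 = -160
k: (-20)·21 - 19·17 = -420 - 323 = -743
a × b = (-895, -160, -743)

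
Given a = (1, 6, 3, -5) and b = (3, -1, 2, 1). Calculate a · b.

a · b = 1·3 + 6·(-1) + 3·2 + (-5)·1 = 3 - 6 + 6 - 5 = -2

-2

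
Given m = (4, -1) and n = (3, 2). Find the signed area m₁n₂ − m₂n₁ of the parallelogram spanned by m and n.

4·2 - (-1)·3 = 8 - (-3) = 11

11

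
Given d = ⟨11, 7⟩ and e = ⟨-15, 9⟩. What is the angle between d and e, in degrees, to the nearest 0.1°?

d · e = 11·(-15) + 7·9 = -165 + 63 = -102
|d|² = 121 + 49 = 170,  |d| = √170 ≈ 13.038405
|e|² = 225 + 81 = 306,  |e| = √306 ≈ 17.492856
cos θ = -102 / (13.038405 · 17.492856) ≈ -0.44721
θ = arccos(-0.44721) ≈ 116.6°

116.6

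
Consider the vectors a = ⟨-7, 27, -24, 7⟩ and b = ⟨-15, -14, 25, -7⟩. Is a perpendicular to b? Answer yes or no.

a · b = (-7)·(-15) + 27·(-14) + (-24)·25 + 7·(-7) = 105 - 378 - 600 - 49 = -922
Nonzero, so the vectors are not orthogonal.

no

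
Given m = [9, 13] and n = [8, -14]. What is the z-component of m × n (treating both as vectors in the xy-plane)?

-230

9·(-14) - 13·8 = -126 - 104 = -230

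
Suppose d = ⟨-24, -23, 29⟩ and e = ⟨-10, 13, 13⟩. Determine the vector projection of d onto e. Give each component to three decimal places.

(-7.260, 9.438, 9.438)

d · e = (-24)·(-10) + (-23)·13 + 29·13 = 240 - 299 + 377 = 318
|e|² = 100 + 169 + 169 = 438
proj_e d = (318/438) · (-10, 13, 13) ≈ (-7.260, 9.438, 9.438)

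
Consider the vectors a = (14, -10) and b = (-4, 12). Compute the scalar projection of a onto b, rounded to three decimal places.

-13.914

a · b = 14·(-4) + (-10)·12 = -56 - 120 = -176
|b| = √(16 + 144) = √160 ≈ 12.6491
comp_b a = -176 / √160 ≈ -13.914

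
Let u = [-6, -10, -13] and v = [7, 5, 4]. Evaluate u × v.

i: (-10)·4 - (-13)·5 = -40 - (-65) = 25
j: (-13)·7 - (-6)·4 = -91 - (-24) = -67
k: (-6)·5 - (-10)·7 = -30 - (-70) = 40
u × v = (25, -67, 40)

(25, -67, 40)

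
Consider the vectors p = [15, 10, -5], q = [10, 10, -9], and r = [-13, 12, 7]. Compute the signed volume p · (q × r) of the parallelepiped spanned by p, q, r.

q × r:
i: 10·7 - (-9)·12 = 70 - (-108) = 178
j: (-9)·(-13) - 10·7 = 117 - 70 = 47
k: 10·12 - 10·(-13) = 120 - (-130) = 250
q × r = (178, 47, 250)
p · (q × r) = 15·178 + 10·47 + (-5)·250 = 2670 + 470 - 1250 = 1890

1890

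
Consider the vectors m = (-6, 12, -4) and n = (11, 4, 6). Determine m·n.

m · n = (-6)·11 + 12·4 + (-4)·6 = -66 + 48 - 24 = -42

-42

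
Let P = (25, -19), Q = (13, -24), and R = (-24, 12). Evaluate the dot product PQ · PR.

433

PQ = Q − P = (-12, -5)
PR = R − P = (-49, 31)
PQ · PR = (-12)·(-49) + (-5)·31 = 588 - 155 = 433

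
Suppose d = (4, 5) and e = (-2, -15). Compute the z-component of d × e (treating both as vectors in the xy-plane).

-50

4·(-15) - 5·(-2) = -60 - (-10) = -50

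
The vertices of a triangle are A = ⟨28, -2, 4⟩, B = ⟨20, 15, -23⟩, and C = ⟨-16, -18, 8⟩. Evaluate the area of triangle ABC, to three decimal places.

AB = (-8, 17, -27),  AC = (-44, -16, 4)
i: 17·4 - (-27)·(-16) = 68 - 432 = -364
j: (-27)·(-44) - (-8)·4 = 1188 - (-32) = 1220
k: (-8)·(-16) - 17·(-44) = 128 - (-748) = 876
AB × AC = (-364, 1220, 876)
|AB × AC| = √2388272 ≈ 1545.4035
area = ½ · 1545.4035 ≈ 772.702

772.702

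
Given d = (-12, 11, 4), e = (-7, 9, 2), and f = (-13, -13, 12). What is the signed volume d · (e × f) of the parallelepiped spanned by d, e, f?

-138

e × f:
i: 9·12 - 2·(-13) = 108 - (-26) = 134
j: 2·(-13) - (-7)·12 = -26 - (-84) = 58
k: (-7)·(-13) - 9·(-13) = 91 - (-117) = 208
e × f = (134, 58, 208)
d · (e × f) = (-12)·134 + 11·58 + 4·208 = -1608 + 638 + 832 = -138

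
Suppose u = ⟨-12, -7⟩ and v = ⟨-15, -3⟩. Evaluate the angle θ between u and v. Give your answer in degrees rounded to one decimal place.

u · v = (-12)·(-15) + (-7)·(-3) = 180 + 21 = 201
|u|² = 144 + 49 = 193,  |u| = √193 ≈ 13.892444
|v|² = 225 + 9 = 234,  |v| = √234 ≈ 15.297059
cos θ = 201 / (13.892444 · 15.297059) ≈ 0.94582
θ = arccos(0.94582) ≈ 18.9°

18.9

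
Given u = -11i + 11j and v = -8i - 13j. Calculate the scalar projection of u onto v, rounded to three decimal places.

u · v = (-11)·(-8) + 11·(-13) = 88 - 143 = -55
|v| = √(64 + 169) = √233 ≈ 15.2643
comp_v u = -55 / √233 ≈ -3.603

-3.603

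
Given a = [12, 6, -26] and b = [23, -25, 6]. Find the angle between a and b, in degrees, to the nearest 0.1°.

91.7

a · b = 12·23 + 6·(-25) + (-26)·6 = 276 - 150 - 156 = -30
|a|² = 144 + 36 + 676 = 856,  |a| = √856 ≈ 29.257478
|b|² = 529 + 625 + 36 = 1190,  |b| = √1190 ≈ 34.496377
cos θ = -30 / (29.257478 · 34.496377) ≈ -0.02972
θ = arccos(-0.02972) ≈ 91.7°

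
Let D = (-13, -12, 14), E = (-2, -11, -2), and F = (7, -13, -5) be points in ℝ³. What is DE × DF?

DE = (11, 1, -16)
DF = (20, -1, -19)
i: 1·(-19) - (-16)·(-1) = -19 - 16 = -35
j: (-16)·20 - 11·(-19) = -320 - (-209) = -111
k: 11·(-1) - 1·20 = -11 - 20 = -31
DE × DF = (-35, -111, -31)

(-35, -111, -31)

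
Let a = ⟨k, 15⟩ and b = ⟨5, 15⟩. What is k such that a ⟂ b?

a · b = k·5 + 15·15 = 225 + 5k
Set equal to 0: 5k = -225, so k = -45.

-45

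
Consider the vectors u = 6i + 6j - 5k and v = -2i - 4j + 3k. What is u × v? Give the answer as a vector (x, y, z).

i: 6·3 - (-5)·(-4) = 18 - 20 = -2
j: (-5)·(-2) - 6·3 = 10 - 18 = -8
k: 6·(-4) - 6·(-2) = -24 - (-12) = -12
u × v = (-2, -8, -12)

(-2, -8, -12)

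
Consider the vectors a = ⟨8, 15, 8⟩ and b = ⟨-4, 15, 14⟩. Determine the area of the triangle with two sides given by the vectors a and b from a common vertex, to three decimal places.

123.730

i: 15·14 - 8·15 = 210 - 120 = 90
j: 8·(-4) - 8·14 = -32 - 112 = -144
k: 8·15 - 15·(-4) = 120 - (-60) = 180
a × b = (90, -144, 180)
|a × b| = √(90² + (-144)² + 180²) = √61236 ≈ 247.4591
area = ½ · 247.4591 ≈ 123.730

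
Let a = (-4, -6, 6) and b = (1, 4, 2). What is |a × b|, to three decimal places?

39.900

i: (-6)·2 - 6·4 = -12 - 24 = -36
j: 6·1 - (-4)·2 = 6 - (-8) = 14
k: (-4)·4 - (-6)·1 = -16 - (-6) = -10
a × b = (-36, 14, -10)
|a × b| = √((-36)² + 14² + (-10)²) = √1592 ≈ 39.8999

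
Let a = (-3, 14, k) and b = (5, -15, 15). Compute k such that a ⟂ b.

a · b = (-3)·5 + 14·(-15) + k·15 = -225 + 15k
Set equal to 0: 15k = 225, so k = 15.

15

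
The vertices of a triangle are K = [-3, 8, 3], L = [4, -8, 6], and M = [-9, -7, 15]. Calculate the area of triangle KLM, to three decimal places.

134.549

KL = (7, -16, 3),  KM = (-6, -15, 12)
i: (-16)·12 - 3·(-15) = -192 - (-45) = -147
j: 3·(-6) - 7·12 = -18 - 84 = -102
k: 7·(-15) - (-16)·(-6) = -105 - 96 = -201
KL × KM = (-147, -102, -201)
|KL × KM| = √72414 ≈ 269.0985
area = ½ · 269.0985 ≈ 134.549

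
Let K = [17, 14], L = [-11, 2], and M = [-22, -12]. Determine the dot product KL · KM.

1404

KL = L − K = (-28, -12)
KM = M − K = (-39, -26)
KL · KM = (-28)·(-39) + (-12)·(-26) = 1092 + 312 = 1404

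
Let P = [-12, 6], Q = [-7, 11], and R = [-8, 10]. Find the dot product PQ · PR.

PQ = Q − P = (5, 5)
PR = R − P = (4, 4)
PQ · PR = 5·4 + 5·4 = 20 + 20 = 40

40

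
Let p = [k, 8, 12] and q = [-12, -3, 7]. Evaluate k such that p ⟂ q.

p · q = k·(-12) + 8·(-3) + 12·7 = 60 - 12k
Set equal to 0: -12k = -60, so k = 5.

5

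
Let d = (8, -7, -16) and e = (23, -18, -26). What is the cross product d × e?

i: (-7)·(-26) - (-16)·(-18) = 182 - 288 = -106
j: (-16)·23 - 8·(-26) = -368 - (-208) = -160
k: 8·(-18) - (-7)·23 = -144 - (-161) = 17
d × e = (-106, -160, 17)

(-106, -160, 17)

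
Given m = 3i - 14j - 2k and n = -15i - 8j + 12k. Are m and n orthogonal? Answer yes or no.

m · n = 3·(-15) + (-14)·(-8) + (-2)·12 = -45 + 112 - 24 = 43
Nonzero, so the vectors are not orthogonal.

no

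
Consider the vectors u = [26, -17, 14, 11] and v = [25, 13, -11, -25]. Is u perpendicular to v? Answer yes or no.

u · v = 26·25 + (-17)·13 + 14·(-11) + 11·(-25) = 650 - 221 - 154 - 275 = 0
Zero, so the vectors are orthogonal.

yes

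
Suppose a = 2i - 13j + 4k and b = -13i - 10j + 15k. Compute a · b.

164

a · b = 2·(-13) + (-13)·(-10) + 4·15 = -26 + 130 + 60 = 164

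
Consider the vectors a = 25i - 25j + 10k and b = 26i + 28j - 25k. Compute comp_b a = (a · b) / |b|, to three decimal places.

-6.570

a · b = 25·26 + (-25)·28 + 10·(-25) = 650 - 700 - 250 = -300
|b| = √(676 + 784 + 625) = √2085 ≈ 45.6618
comp_b a = -300 / √2085 ≈ -6.570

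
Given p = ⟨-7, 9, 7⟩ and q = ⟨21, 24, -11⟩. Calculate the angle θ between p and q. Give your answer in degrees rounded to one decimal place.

p · q = (-7)·21 + 9·24 + 7·(-11) = -147 + 216 - 77 = -8
|p|² = 49 + 81 + 49 = 179,  |p| = √179 ≈ 13.379088
|q|² = 441 + 576 + 121 = 1138,  |q| = √1138 ≈ 33.734256
cos θ = -8 / (13.379088 · 33.734256) ≈ -0.01773
θ = arccos(-0.01773) ≈ 91.0°

91.0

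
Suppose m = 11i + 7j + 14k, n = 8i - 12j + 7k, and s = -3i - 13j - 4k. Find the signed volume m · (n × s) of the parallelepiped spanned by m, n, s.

-354

n × s:
i: (-12)·(-4) - 7·(-13) = 48 - (-91) = 139
j: 7·(-3) - 8·(-4) = -21 - (-32) = 11
k: 8·(-13) - (-12)·(-3) = -104 - 36 = -140
n × s = (139, 11, -140)
m · (n × s) = 11·139 + 7·11 + 14·(-140) = 1529 + 77 - 1960 = -354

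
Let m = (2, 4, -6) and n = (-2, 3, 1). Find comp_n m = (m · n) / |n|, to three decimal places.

m · n = 2·(-2) + 4·3 + (-6)·1 = -4 + 12 - 6 = 2
|n| = √(4 + 9 + 1) = √14 ≈ 3.7417
comp_n m = 2 / √14 ≈ 0.535

0.535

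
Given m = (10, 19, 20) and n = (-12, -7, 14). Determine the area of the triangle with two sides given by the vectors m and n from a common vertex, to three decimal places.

289.050

i: 19·14 - 20·(-7) = 266 - (-140) = 406
j: 20·(-12) - 10·14 = -240 - 140 = -380
k: 10·(-7) - 19·(-12) = -70 - (-228) = 158
m × n = (406, -380, 158)
|m × n| = √(406² + (-380)² + 158²) = √334200 ≈ 578.1003
area = ½ · 578.1003 ≈ 289.050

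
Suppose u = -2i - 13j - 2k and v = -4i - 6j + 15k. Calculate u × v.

(-207, 38, -40)

i: (-13)·15 - (-2)·(-6) = -195 - 12 = -207
j: (-2)·(-4) - (-2)·15 = 8 - (-30) = 38
k: (-2)·(-6) - (-13)·(-4) = 12 - 52 = -40
u × v = (-207, 38, -40)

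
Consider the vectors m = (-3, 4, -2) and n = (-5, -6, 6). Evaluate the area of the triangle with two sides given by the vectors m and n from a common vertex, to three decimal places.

i: 4·6 - (-2)·(-6) = 24 - 12 = 12
j: (-2)·(-5) - (-3)·6 = 10 - (-18) = 28
k: (-3)·(-6) - 4·(-5) = 18 - (-20) = 38
m × n = (12, 28, 38)
|m × n| = √(12² + 28² + 38²) = √2372 ≈ 48.7032
area = ½ · 48.7032 ≈ 24.352

24.352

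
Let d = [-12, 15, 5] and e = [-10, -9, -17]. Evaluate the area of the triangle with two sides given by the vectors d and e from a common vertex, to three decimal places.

209.273

i: 15·(-17) - 5·(-9) = -255 - (-45) = -210
j: 5·(-10) - (-12)·(-17) = -50 - 204 = -254
k: (-12)·(-9) - 15·(-10) = 108 - (-150) = 258
d × e = (-210, -254, 258)
|d × e| = √((-210)² + (-254)² + 258²) = √175180 ≈ 418.5451
area = ½ · 418.5451 ≈ 209.273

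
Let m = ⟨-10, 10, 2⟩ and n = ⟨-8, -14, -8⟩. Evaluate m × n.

(-52, -96, 220)

i: 10·(-8) - 2·(-14) = -80 - (-28) = -52
j: 2·(-8) - (-10)·(-8) = -16 - 80 = -96
k: (-10)·(-14) - 10·(-8) = 140 - (-80) = 220
m × n = (-52, -96, 220)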